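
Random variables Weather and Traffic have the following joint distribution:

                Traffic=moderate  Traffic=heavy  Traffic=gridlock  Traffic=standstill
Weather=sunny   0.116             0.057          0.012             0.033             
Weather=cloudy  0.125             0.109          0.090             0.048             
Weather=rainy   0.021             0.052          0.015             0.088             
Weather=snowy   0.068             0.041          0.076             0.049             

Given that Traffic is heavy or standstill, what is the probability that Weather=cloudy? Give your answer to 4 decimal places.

0.3291

P(Traffic=heavy) = 0.057 + 0.109 + 0.052 + 0.041 = 0.259.
P(Traffic=standstill) = 0.033 + 0.048 + 0.088 + 0.049 = 0.218.
P(Traffic ∈ {heavy, standstill}) = 0.259 + 0.218 = 0.477; P(Weather=cloudy, Traffic ∈ {heavy, standstill}) = 0.109 + 0.048 = 0.157.
P(Weather=cloudy | Traffic ∈ {heavy, standstill}) = 0.157/0.477 = 0.3291.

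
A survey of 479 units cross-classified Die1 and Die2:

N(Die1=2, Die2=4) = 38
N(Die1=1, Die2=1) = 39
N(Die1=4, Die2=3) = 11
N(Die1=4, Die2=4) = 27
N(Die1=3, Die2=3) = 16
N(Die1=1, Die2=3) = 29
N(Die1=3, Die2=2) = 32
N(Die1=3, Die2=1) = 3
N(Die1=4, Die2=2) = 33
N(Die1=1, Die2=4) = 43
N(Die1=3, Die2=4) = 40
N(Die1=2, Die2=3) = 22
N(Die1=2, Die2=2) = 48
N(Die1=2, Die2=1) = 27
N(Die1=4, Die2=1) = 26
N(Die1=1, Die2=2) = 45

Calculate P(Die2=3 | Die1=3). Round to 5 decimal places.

Total with Die1=3: 3 + 32 + 16 + 40 = 91.
P(Die2=3 | Die1=3) = 16/91 = 0.17582.

0.17582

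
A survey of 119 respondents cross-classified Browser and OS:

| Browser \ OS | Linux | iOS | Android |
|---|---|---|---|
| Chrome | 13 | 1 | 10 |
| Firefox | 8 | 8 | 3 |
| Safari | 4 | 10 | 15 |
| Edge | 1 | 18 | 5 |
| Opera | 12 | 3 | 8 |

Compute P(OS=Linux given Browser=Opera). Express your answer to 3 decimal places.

0.522

Total with Browser=Opera: 12 + 3 + 8 = 23.
P(OS=Linux | Browser=Opera) = 12/23 = 0.522.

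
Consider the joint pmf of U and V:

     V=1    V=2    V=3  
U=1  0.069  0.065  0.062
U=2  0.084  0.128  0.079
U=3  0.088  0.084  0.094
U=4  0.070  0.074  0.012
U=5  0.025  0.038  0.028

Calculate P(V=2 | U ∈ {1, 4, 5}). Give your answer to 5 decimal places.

P(U=1) = 0.069 + 0.065 + 0.062 = 0.196.
P(U=4) = 0.070 + 0.074 + 0.012 = 0.156.
P(U=5) = 0.025 + 0.038 + 0.028 = 0.091.
P(U ∈ {1, 4, 5}) = 0.196 + 0.156 + 0.091 = 0.443; P(V=2, U ∈ {1, 4, 5}) = 0.065 + 0.074 + 0.038 = 0.177.
P(V=2 | U ∈ {1, 4, 5}) = 0.177/0.443 = 0.39955.

0.39955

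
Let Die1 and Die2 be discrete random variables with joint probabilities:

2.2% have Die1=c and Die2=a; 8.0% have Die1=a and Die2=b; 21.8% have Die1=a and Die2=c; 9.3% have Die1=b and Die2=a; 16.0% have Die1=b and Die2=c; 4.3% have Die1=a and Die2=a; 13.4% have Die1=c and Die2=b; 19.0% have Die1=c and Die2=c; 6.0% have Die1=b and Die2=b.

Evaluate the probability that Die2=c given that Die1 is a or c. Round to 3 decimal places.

0.594

P(Die1=a) = 0.043 + 0.080 + 0.218 = 0.341.
P(Die1=c) = 0.022 + 0.134 + 0.190 = 0.346.
P(Die1 ∈ {a, c}) = 0.341 + 0.346 = 0.687; P(Die2=c, Die1 ∈ {a, c}) = 0.218 + 0.190 = 0.408.
P(Die2=c | Die1 ∈ {a, c}) = 0.408/0.687 = 0.594.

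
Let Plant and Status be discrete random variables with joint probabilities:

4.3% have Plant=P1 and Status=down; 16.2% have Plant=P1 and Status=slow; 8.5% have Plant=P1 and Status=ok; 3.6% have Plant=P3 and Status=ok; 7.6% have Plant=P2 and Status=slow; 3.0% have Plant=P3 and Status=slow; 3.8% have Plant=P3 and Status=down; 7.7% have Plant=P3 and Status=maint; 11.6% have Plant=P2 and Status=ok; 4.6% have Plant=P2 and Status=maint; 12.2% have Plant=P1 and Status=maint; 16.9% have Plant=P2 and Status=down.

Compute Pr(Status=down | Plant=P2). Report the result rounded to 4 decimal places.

0.4152

P(Plant=P2) = 0.116 + 0.076 + 0.169 + 0.046 = 0.407.
P(Status=down | Plant=P2) = 0.169/0.407 = 0.4152.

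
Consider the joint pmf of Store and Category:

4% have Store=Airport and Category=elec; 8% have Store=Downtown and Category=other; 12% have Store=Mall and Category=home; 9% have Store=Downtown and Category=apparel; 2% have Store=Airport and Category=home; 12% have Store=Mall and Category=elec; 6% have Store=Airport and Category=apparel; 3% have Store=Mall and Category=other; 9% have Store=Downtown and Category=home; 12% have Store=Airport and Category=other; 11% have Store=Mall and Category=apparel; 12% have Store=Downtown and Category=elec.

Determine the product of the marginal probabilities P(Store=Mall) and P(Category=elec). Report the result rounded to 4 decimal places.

0.1064

P(Store=Mall) = 0.11 + 0.12 + 0.12 + 0.03 = 0.38.
P(Category=elec) = 0.12 + 0.12 + 0.04 = 0.28.
Product: 0.38 × 0.28 = 0.1064.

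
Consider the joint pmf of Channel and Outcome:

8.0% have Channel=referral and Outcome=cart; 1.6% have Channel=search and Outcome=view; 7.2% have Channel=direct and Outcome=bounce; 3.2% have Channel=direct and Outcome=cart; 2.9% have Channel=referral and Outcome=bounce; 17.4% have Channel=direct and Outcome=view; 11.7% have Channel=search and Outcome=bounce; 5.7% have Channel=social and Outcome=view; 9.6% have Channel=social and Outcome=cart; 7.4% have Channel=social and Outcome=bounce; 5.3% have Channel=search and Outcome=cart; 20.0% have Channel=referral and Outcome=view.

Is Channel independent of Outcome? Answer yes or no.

no

P(Channel=search) = 0.186 and P(Outcome=view) = 0.447, so their product is 0.08314, but P(Channel=search, Outcome=view) = 0.016. Since these differ, Channel and Outcome are not independent.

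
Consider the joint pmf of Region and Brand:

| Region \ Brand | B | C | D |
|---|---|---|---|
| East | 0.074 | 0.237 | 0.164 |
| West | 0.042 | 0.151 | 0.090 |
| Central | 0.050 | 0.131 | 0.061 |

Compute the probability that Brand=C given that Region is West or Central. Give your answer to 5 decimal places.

0.53714

P(Region=West) = 0.042 + 0.151 + 0.090 = 0.283.
P(Region=Central) = 0.050 + 0.131 + 0.061 = 0.242.
P(Region ∈ {West, Central}) = 0.283 + 0.242 = 0.525; P(Brand=C, Region ∈ {West, Central}) = 0.151 + 0.131 = 0.282.
P(Brand=C | Region ∈ {West, Central}) = 0.282/0.525 = 0.53714.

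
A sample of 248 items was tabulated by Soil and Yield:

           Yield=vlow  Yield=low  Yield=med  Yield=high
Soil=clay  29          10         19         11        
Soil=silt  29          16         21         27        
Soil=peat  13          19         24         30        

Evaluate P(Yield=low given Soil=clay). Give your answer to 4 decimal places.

Total with Soil=clay: 29 + 10 + 19 + 11 = 69.
P(Yield=low | Soil=clay) = 10/69 = 0.1449.

0.1449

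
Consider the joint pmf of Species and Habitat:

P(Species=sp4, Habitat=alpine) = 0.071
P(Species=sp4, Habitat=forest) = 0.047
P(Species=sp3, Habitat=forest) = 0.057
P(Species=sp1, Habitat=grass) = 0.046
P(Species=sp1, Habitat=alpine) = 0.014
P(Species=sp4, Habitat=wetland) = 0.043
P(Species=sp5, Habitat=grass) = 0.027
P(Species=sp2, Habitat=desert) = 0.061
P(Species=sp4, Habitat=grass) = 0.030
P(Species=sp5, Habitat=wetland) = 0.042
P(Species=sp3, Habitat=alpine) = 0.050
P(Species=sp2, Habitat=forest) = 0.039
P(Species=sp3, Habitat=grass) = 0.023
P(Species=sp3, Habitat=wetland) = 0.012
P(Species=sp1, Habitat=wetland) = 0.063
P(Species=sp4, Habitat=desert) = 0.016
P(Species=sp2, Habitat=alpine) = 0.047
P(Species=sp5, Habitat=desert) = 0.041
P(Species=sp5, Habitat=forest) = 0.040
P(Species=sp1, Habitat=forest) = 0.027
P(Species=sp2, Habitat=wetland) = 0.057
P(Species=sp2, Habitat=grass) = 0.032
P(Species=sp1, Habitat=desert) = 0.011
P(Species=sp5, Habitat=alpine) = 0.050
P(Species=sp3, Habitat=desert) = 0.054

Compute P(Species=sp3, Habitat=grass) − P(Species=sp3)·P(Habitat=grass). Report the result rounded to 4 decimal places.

P(Species=sp3) = 0.057 + 0.023 + 0.012 + 0.054 + 0.050 = 0.196.
P(Habitat=grass) = 0.046 + 0.032 + 0.023 + 0.030 + 0.027 = 0.158.
P(Species=sp3, Habitat=grass) − P(Species=sp3)P(Habitat=grass) = 0.023 − 0.196×0.158 = -0.0080.

-0.0080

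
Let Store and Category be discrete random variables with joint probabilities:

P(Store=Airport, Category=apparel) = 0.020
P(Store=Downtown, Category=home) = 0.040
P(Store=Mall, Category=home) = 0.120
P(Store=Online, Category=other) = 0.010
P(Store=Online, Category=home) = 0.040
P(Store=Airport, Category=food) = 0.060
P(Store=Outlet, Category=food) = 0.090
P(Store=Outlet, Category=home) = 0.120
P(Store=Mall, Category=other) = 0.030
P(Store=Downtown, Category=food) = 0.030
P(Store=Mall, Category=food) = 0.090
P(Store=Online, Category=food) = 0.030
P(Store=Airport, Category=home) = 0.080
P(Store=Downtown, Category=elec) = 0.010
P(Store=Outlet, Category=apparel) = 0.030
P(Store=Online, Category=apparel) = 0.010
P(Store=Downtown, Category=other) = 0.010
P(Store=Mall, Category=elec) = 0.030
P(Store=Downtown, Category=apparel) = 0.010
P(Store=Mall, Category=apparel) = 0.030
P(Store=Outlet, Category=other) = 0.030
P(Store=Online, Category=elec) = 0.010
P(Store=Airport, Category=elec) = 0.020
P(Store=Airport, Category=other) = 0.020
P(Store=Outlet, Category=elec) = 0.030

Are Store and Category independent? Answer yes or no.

yes

Every cell satisfies P(Store,Category) = P(Store)·P(Category). For instance P(Store=Downtown) = 0.100, P(Category=other) = 0.100, and 0.100×0.100 = 0.010 matches the joint entry. So Store and Category are independent.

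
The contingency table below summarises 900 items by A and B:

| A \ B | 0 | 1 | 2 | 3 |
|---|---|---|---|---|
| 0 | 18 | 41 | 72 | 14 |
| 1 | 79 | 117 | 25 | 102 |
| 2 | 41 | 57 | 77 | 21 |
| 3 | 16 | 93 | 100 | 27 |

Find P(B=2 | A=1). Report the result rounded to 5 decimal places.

Total with A=1: 79 + 117 + 25 + 102 = 323.
P(B=2 | A=1) = 25/323 = 0.07740.

0.07740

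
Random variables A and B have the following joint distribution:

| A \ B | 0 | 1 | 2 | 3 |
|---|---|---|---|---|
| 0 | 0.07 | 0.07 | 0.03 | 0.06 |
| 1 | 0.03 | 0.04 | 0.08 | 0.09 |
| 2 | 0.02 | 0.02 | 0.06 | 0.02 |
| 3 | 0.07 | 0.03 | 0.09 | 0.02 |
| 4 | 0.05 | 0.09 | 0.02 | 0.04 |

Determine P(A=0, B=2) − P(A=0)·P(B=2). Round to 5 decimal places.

P(A=0) = 0.07 + 0.07 + 0.03 + 0.06 = 0.23.
P(B=2) = 0.03 + 0.08 + 0.06 + 0.09 + 0.02 = 0.28.
P(A=0, B=2) − P(A=0)P(B=2) = 0.03 − 0.23×0.28 = -0.03440.

-0.03440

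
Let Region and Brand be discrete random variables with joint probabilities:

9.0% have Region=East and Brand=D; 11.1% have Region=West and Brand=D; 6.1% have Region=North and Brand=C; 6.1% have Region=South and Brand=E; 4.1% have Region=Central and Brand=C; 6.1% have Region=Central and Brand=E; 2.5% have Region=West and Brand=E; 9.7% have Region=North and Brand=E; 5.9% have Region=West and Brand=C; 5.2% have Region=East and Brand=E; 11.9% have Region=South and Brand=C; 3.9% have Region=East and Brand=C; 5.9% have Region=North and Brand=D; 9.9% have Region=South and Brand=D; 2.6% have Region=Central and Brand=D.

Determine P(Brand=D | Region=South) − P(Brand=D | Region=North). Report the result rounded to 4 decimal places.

P(Region=South) = 0.119 + 0.099 + 0.061 = 0.279; P(Brand=D | Region=South) = 0.099/0.279 = 0.35484.
P(Region=North) = 0.061 + 0.059 + 0.097 = 0.217; P(Brand=D | Region=North) = 0.059/0.217 = 0.27189.
Difference = 0.0829.

0.0829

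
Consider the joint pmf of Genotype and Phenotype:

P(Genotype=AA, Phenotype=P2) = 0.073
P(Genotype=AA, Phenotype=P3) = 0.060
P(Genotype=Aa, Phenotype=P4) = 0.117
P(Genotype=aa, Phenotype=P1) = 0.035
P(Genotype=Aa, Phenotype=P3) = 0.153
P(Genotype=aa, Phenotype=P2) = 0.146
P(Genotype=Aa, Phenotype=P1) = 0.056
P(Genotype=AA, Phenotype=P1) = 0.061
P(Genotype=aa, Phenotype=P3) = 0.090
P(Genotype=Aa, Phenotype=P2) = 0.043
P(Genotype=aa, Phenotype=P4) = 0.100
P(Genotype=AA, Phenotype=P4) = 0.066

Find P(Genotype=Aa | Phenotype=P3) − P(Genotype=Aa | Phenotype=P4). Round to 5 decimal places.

P(Phenotype=P3) = 0.060 + 0.153 + 0.090 = 0.303; P(Genotype=Aa | Phenotype=P3) = 0.153/0.303 = 0.504950.
P(Phenotype=P4) = 0.066 + 0.117 + 0.100 = 0.283; P(Genotype=Aa | Phenotype=P4) = 0.117/0.283 = 0.413428.
Difference = 0.09152.

0.09152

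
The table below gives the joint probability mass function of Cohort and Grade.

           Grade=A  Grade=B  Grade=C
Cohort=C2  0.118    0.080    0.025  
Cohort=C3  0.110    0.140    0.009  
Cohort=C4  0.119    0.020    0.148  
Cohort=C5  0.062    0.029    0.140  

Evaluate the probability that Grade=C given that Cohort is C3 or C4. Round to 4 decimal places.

P(Cohort=C3) = 0.110 + 0.140 + 0.009 = 0.259.
P(Cohort=C4) = 0.119 + 0.020 + 0.148 = 0.287.
P(Cohort ∈ {C3, C4}) = 0.259 + 0.287 = 0.546; P(Grade=C, Cohort ∈ {C3, C4}) = 0.009 + 0.148 = 0.157.
P(Grade=C | Cohort ∈ {C3, C4}) = 0.157/0.546 = 0.2875.

0.2875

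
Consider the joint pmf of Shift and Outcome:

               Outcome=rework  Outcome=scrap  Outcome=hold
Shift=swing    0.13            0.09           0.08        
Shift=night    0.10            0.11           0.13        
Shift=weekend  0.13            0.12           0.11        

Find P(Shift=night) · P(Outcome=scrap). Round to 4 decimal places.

P(Shift=night) = 0.10 + 0.11 + 0.13 = 0.34.
P(Outcome=scrap) = 0.09 + 0.11 + 0.12 = 0.32.
Product: 0.34 × 0.32 = 0.1088.

0.1088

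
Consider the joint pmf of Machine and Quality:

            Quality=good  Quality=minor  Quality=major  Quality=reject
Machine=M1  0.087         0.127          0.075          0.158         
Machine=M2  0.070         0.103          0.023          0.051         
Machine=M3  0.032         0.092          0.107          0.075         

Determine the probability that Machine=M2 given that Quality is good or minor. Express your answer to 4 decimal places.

0.3386

P(Quality=good) = 0.087 + 0.070 + 0.032 = 0.189.
P(Quality=minor) = 0.127 + 0.103 + 0.092 = 0.322.
P(Quality ∈ {good, minor}) = 0.189 + 0.322 = 0.511; P(Machine=M2, Quality ∈ {good, minor}) = 0.070 + 0.103 = 0.173.
P(Machine=M2 | Quality ∈ {good, minor}) = 0.173/0.511 = 0.3386.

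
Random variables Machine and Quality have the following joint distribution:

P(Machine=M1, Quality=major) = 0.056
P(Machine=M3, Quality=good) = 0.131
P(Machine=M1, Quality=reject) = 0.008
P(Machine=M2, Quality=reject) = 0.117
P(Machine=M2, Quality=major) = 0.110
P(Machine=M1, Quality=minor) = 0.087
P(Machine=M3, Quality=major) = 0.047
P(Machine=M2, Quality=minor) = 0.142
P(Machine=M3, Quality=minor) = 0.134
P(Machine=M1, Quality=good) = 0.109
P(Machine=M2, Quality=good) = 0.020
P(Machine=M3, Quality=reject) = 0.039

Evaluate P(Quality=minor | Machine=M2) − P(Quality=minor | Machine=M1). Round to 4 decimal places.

P(Machine=M2) = 0.020 + 0.142 + 0.110 + 0.117 = 0.389; P(Quality=minor | Machine=M2) = 0.142/0.389 = 0.36504.
P(Machine=M1) = 0.109 + 0.087 + 0.056 + 0.008 = 0.260; P(Quality=minor | Machine=M1) = 0.087/0.260 = 0.33462.
Difference = 0.0304.

0.0304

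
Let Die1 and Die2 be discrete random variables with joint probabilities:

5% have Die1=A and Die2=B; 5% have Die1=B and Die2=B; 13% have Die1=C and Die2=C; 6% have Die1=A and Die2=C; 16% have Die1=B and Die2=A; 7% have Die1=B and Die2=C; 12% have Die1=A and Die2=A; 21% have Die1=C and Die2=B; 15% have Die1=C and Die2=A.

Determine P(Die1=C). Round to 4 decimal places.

0.4900

P(Die1=C) = 0.15 + 0.21 + 0.13 = 0.49.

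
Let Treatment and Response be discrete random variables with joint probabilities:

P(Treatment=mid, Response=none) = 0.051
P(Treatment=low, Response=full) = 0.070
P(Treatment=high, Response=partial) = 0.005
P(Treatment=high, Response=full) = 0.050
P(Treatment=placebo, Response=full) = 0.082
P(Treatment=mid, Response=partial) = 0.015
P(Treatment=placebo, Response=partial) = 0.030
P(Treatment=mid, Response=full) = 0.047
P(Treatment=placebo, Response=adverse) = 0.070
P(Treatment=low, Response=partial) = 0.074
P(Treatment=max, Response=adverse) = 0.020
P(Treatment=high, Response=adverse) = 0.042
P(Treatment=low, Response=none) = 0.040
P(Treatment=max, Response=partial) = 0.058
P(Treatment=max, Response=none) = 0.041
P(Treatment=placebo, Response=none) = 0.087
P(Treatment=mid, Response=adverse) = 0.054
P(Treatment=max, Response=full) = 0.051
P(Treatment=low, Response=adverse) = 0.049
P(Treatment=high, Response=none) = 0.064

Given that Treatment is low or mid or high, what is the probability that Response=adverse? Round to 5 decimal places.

0.25847

P(Treatment=low) = 0.040 + 0.074 + 0.070 + 0.049 = 0.233.
P(Treatment=mid) = 0.051 + 0.015 + 0.047 + 0.054 = 0.167.
P(Treatment=high) = 0.064 + 0.005 + 0.050 + 0.042 = 0.161.
P(Treatment ∈ {low, mid, high}) = 0.233 + 0.167 + 0.161 = 0.561; P(Response=adverse, Treatment ∈ {low, mid, high}) = 0.049 + 0.054 + 0.042 = 0.145.
P(Response=adverse | Treatment ∈ {low, mid, high}) = 0.145/0.561 = 0.25847.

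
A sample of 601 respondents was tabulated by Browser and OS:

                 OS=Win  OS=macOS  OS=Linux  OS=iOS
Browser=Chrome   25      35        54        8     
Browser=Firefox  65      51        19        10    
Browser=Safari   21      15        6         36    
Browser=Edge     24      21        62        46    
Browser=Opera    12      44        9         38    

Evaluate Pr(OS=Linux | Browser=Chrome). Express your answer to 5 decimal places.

Total with Browser=Chrome: 25 + 35 + 54 + 8 = 122.
P(OS=Linux | Browser=Chrome) = 54/122 = 0.44262.

0.44262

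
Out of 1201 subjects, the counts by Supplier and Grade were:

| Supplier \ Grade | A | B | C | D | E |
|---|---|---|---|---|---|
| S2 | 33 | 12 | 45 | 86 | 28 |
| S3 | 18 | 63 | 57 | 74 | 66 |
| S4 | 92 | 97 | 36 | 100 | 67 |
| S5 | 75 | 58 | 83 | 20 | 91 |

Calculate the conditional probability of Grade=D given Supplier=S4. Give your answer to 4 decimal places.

Total with Supplier=S4: 92 + 97 + 36 + 100 + 67 = 392.
P(Grade=D | Supplier=S4) = 100/392 = 0.2551.

0.2551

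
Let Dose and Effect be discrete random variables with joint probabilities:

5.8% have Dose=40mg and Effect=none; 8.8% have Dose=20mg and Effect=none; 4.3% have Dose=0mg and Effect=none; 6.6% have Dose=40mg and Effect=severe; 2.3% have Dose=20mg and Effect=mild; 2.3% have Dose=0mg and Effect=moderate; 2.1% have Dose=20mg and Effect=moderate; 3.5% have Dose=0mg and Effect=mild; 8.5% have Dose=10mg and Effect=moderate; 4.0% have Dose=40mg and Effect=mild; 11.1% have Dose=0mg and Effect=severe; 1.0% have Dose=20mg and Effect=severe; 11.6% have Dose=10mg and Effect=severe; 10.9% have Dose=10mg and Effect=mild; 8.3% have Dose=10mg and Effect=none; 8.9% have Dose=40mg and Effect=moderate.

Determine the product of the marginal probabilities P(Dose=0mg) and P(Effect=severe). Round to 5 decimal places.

P(Dose=0mg) = 0.043 + 0.035 + 0.023 + 0.111 = 0.212.
P(Effect=severe) = 0.111 + 0.116 + 0.010 + 0.066 = 0.303.
Product: 0.212 × 0.303 = 0.06424.

0.06424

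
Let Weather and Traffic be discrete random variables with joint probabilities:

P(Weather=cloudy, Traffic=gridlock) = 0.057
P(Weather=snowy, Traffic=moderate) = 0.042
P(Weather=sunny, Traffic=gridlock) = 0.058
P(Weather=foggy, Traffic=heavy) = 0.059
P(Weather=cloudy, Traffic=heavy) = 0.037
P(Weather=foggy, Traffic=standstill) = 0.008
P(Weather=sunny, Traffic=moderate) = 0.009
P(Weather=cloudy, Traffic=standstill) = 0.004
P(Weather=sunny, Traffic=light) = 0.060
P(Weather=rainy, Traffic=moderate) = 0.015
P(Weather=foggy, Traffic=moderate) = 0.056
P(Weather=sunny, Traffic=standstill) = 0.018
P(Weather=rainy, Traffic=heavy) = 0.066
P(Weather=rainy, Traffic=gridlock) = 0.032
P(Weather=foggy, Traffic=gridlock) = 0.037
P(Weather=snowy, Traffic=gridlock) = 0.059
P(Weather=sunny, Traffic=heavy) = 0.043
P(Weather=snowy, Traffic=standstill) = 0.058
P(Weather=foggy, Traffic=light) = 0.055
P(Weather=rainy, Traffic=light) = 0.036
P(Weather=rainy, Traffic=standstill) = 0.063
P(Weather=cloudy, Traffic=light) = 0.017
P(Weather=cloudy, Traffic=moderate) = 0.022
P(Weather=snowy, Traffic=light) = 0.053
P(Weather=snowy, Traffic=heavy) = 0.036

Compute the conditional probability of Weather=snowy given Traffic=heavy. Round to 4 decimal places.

0.1494

P(Traffic=heavy) = 0.043 + 0.037 + 0.066 + 0.036 + 0.059 = 0.241.
P(Weather=snowy | Traffic=heavy) = 0.036/0.241 = 0.1494.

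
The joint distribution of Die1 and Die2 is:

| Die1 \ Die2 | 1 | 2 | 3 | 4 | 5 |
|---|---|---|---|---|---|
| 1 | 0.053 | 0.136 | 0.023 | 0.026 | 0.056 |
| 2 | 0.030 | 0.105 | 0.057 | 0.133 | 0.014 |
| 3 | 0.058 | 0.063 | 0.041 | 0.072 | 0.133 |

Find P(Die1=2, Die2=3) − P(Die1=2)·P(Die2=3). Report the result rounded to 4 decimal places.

0.0160

P(Die1=2) = 0.030 + 0.105 + 0.057 + 0.133 + 0.014 = 0.339.
P(Die2=3) = 0.023 + 0.057 + 0.041 = 0.121.
P(Die1=2, Die2=3) − P(Die1=2)P(Die2=3) = 0.057 − 0.339×0.121 = 0.0160.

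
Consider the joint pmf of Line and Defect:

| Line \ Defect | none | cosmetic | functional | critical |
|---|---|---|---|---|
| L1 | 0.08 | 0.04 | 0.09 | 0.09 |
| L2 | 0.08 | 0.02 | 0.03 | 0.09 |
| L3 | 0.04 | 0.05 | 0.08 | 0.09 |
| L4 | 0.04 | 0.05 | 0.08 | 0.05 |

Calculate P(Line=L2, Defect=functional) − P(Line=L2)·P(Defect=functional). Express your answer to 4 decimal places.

P(Line=L2) = 0.08 + 0.02 + 0.03 + 0.09 = 0.22.
P(Defect=functional) = 0.09 + 0.03 + 0.08 + 0.08 = 0.28.
P(Line=L2, Defect=functional) − P(Line=L2)P(Defect=functional) = 0.03 − 0.22×0.28 = -0.0316.

-0.0316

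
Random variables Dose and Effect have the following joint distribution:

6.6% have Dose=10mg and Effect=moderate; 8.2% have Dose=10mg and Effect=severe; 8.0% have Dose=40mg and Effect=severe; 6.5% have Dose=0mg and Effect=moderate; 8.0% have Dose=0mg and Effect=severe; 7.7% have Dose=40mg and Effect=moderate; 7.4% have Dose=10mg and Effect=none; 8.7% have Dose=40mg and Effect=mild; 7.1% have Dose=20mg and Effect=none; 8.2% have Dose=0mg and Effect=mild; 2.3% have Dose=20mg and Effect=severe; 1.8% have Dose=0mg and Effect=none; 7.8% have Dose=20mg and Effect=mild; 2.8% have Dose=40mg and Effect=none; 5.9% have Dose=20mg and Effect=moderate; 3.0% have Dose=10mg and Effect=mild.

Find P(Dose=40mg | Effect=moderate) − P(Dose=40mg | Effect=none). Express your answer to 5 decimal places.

0.14179

P(Effect=moderate) = 0.065 + 0.066 + 0.059 + 0.077 = 0.267; P(Dose=40mg | Effect=moderate) = 0.077/0.267 = 0.288390.
P(Effect=none) = 0.018 + 0.074 + 0.071 + 0.028 = 0.191; P(Dose=40mg | Effect=none) = 0.028/0.191 = 0.146597.
Difference = 0.14179.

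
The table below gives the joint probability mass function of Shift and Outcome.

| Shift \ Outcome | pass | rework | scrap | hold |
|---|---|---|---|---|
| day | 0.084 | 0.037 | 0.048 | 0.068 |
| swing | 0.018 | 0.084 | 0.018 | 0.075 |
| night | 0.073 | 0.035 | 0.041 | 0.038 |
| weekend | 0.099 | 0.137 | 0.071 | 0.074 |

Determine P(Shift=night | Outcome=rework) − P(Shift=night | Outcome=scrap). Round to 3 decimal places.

P(Outcome=rework) = 0.037 + 0.084 + 0.035 + 0.137 = 0.293; P(Shift=night | Outcome=rework) = 0.035/0.293 = 0.1195.
P(Outcome=scrap) = 0.048 + 0.018 + 0.041 + 0.071 = 0.178; P(Shift=night | Outcome=scrap) = 0.041/0.178 = 0.2303.
Difference = -0.111.

-0.111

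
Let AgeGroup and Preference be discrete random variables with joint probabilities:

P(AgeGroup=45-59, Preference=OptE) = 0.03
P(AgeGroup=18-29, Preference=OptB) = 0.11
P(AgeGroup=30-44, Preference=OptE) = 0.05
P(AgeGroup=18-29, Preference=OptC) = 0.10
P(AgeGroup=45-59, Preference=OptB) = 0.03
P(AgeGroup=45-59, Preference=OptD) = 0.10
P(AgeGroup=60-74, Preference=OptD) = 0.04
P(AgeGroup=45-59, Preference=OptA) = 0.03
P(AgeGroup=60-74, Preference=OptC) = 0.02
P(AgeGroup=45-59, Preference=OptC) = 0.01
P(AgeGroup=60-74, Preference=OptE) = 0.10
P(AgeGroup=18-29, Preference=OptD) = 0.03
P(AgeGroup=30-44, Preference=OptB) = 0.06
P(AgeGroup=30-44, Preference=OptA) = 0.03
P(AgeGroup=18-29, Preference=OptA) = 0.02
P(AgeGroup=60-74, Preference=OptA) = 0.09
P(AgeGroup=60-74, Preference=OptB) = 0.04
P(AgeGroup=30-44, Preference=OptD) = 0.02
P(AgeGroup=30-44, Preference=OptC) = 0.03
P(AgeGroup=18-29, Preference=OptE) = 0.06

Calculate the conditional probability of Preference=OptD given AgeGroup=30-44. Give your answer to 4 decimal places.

0.1053

P(AgeGroup=30-44) = 0.03 + 0.06 + 0.03 + 0.02 + 0.05 = 0.19.
P(Preference=OptD | AgeGroup=30-44) = 0.02/0.19 = 0.1053.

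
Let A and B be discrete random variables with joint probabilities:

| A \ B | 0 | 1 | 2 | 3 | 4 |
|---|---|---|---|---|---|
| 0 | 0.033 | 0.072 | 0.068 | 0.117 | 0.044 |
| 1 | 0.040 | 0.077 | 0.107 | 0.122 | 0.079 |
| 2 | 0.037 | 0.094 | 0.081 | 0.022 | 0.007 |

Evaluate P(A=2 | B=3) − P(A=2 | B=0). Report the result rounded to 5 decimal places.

P(B=3) = 0.117 + 0.122 + 0.022 = 0.261; P(A=2 | B=3) = 0.022/0.261 = 0.084291.
P(B=0) = 0.033 + 0.040 + 0.037 = 0.110; P(A=2 | B=0) = 0.037/0.110 = 0.336364.
Difference = -0.25207.

-0.25207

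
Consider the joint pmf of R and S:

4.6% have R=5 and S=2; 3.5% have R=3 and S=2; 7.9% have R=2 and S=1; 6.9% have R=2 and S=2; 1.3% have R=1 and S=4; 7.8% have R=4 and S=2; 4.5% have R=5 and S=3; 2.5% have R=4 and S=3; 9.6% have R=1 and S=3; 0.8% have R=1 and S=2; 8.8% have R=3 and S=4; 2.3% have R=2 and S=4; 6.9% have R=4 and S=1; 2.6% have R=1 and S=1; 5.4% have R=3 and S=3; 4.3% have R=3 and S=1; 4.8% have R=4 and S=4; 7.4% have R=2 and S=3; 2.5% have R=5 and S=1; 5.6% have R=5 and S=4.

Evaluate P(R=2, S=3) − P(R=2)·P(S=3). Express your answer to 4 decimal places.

P(R=2) = 0.079 + 0.069 + 0.074 + 0.023 = 0.245.
P(S=3) = 0.096 + 0.074 + 0.054 + 0.025 + 0.045 = 0.294.
P(R=2, S=3) − P(R=2)P(S=3) = 0.074 − 0.245×0.294 = 0.0020.

0.0020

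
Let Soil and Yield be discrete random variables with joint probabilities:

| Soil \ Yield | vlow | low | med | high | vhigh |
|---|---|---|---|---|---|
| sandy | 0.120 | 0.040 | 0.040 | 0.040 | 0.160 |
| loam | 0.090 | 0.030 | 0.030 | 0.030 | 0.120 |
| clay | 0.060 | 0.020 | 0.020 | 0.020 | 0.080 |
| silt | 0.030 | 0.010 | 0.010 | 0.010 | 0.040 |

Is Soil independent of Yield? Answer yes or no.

yes

Every cell satisfies P(Soil,Yield) = P(Soil)·P(Yield). For instance P(Soil=silt) = 0.100, P(Yield=high) = 0.100, and 0.100×0.100 = 0.010 matches the joint entry. So Soil and Yield are independent.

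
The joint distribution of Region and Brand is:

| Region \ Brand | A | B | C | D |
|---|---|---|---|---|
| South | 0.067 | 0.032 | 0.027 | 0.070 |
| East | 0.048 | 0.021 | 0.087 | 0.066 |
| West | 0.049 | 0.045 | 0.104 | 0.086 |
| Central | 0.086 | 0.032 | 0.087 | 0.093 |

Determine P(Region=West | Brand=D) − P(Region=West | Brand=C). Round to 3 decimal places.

P(Brand=D) = 0.070 + 0.066 + 0.086 + 0.093 = 0.315; P(Region=West | Brand=D) = 0.086/0.315 = 0.2730.
P(Brand=C) = 0.027 + 0.087 + 0.104 + 0.087 = 0.305; P(Region=West | Brand=C) = 0.104/0.305 = 0.3410.
Difference = -0.068.

-0.068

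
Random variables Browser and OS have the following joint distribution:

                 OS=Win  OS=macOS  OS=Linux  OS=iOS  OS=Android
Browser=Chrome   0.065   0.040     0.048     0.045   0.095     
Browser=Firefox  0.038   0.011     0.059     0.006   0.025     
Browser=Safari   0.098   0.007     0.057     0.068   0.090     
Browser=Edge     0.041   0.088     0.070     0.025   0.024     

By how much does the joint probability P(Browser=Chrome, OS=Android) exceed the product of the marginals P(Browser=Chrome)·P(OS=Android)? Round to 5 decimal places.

0.02644

P(Browser=Chrome) = 0.065 + 0.040 + 0.048 + 0.045 + 0.095 = 0.293.
P(OS=Android) = 0.095 + 0.025 + 0.090 + 0.024 = 0.234.
P(Browser=Chrome, OS=Android) − P(Browser=Chrome)P(OS=Android) = 0.095 − 0.293×0.234 = 0.02644.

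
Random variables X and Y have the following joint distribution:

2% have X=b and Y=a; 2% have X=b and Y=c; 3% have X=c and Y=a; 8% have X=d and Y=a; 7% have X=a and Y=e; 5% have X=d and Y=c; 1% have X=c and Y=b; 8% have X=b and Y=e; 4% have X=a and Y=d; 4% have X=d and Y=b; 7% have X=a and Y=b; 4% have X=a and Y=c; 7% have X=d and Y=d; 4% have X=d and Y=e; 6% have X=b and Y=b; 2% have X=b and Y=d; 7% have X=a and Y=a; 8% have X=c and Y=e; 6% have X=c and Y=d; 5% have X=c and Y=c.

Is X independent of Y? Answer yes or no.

P(X=d) = 0.28 and P(Y=e) = 0.27, so their product is 0.0756, but P(X=d, Y=e) = 0.04. Since these differ, X and Y are not independent.

no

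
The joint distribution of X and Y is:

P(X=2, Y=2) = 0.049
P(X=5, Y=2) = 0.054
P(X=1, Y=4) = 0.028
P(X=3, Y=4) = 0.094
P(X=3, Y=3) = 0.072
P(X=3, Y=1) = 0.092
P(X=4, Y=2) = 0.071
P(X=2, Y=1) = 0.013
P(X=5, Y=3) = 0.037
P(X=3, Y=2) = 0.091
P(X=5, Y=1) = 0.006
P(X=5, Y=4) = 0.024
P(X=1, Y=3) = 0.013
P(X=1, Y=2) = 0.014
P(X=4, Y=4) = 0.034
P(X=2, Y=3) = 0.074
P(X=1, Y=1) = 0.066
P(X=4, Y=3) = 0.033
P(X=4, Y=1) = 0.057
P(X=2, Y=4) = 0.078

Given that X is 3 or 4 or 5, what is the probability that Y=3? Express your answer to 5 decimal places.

P(X=3) = 0.092 + 0.091 + 0.072 + 0.094 = 0.349.
P(X=4) = 0.057 + 0.071 + 0.033 + 0.034 = 0.195.
P(X=5) = 0.006 + 0.054 + 0.037 + 0.024 = 0.121.
P(X ∈ {3, 4, 5}) = 0.349 + 0.195 + 0.121 = 0.665; P(Y=3, X ∈ {3, 4, 5}) = 0.072 + 0.033 + 0.037 = 0.142.
P(Y=3 | X ∈ {3, 4, 5}) = 0.142/0.665 = 0.21353.

0.21353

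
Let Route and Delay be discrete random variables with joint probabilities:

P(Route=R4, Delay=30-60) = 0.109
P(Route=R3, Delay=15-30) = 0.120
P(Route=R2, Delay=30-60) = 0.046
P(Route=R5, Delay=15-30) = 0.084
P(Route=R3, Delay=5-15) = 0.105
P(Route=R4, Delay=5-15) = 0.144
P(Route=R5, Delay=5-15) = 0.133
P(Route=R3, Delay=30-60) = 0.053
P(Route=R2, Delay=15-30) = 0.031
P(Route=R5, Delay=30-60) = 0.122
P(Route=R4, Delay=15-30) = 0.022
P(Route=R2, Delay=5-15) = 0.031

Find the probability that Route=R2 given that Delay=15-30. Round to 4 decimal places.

P(Delay=15-30) = 0.031 + 0.120 + 0.022 + 0.084 = 0.257.
P(Route=R2 | Delay=15-30) = 0.031/0.257 = 0.1206.

0.1206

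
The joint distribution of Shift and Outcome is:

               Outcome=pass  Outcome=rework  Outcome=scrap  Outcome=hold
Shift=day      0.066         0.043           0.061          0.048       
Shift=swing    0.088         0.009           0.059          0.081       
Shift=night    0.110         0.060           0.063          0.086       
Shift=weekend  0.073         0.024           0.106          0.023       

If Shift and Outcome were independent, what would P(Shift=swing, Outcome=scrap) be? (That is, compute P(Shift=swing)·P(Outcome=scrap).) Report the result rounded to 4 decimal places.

0.0685

P(Shift=swing) = 0.088 + 0.009 + 0.059 + 0.081 = 0.237.
P(Outcome=scrap) = 0.061 + 0.059 + 0.063 + 0.106 = 0.289.
Product: 0.237 × 0.289 = 0.0685.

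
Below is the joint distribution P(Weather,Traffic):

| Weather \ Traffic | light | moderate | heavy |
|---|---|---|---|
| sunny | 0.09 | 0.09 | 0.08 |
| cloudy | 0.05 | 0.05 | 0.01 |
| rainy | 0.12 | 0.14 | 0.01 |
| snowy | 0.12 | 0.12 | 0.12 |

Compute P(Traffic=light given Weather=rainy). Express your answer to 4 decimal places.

0.4444

P(Weather=rainy) = 0.12 + 0.14 + 0.01 = 0.27.
P(Traffic=light | Weather=rainy) = 0.12/0.27 = 0.4444.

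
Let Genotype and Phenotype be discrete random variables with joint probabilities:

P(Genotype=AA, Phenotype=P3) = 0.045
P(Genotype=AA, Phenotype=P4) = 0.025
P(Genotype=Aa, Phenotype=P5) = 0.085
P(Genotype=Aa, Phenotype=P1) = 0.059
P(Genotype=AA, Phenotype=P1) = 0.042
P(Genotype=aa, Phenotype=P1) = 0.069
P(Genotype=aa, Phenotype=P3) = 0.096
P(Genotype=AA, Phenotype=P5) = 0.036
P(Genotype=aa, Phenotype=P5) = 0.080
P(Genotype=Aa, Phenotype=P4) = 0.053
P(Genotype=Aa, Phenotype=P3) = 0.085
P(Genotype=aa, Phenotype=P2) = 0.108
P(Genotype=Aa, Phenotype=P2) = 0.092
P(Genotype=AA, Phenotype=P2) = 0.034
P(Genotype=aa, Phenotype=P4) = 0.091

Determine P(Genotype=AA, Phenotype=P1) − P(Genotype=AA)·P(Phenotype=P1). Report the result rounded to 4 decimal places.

0.0111

P(Genotype=AA) = 0.042 + 0.034 + 0.045 + 0.025 + 0.036 = 0.182.
P(Phenotype=P1) = 0.042 + 0.059 + 0.069 = 0.170.
P(Genotype=AA, Phenotype=P1) − P(Genotype=AA)P(Phenotype=P1) = 0.042 − 0.182×0.170 = 0.0111.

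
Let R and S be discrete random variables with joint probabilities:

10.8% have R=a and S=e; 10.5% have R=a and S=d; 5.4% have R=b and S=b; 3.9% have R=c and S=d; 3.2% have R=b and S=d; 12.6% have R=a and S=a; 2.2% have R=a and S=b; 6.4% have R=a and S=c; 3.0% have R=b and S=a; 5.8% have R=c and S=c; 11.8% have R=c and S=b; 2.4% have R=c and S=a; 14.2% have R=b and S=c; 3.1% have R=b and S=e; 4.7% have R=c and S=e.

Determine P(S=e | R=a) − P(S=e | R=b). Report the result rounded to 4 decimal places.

0.1469

P(R=a) = 0.126 + 0.022 + 0.064 + 0.105 + 0.108 = 0.425; P(S=e | R=a) = 0.108/0.425 = 0.25412.
P(R=b) = 0.030 + 0.054 + 0.142 + 0.032 + 0.031 = 0.289; P(S=e | R=b) = 0.031/0.289 = 0.10727.
Difference = 0.1469.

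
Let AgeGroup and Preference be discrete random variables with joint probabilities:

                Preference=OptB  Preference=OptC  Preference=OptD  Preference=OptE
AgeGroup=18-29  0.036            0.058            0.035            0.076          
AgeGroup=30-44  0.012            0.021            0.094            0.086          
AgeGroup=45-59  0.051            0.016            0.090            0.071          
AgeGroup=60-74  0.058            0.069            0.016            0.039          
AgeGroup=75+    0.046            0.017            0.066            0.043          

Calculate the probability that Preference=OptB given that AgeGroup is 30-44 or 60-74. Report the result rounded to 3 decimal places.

P(AgeGroup=30-44) = 0.012 + 0.021 + 0.094 + 0.086 = 0.213.
P(AgeGroup=60-74) = 0.058 + 0.069 + 0.016 + 0.039 = 0.182.
P(AgeGroup ∈ {30-44, 60-74}) = 0.213 + 0.182 = 0.395; P(Preference=OptB, AgeGroup ∈ {30-44, 60-74}) = 0.012 + 0.058 = 0.070.
P(Preference=OptB | AgeGroup ∈ {30-44, 60-74}) = 0.070/0.395 = 0.177.

0.177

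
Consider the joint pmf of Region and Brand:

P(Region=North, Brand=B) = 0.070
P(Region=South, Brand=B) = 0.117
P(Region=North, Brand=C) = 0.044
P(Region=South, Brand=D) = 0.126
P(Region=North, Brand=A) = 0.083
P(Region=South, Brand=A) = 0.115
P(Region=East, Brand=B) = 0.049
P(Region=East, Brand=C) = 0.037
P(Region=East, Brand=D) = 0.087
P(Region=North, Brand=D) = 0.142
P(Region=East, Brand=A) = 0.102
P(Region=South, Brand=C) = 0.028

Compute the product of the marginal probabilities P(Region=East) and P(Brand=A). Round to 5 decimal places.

0.08250

P(Region=East) = 0.102 + 0.049 + 0.037 + 0.087 = 0.275.
P(Brand=A) = 0.083 + 0.115 + 0.102 = 0.300.
Product: 0.275 × 0.300 = 0.08250.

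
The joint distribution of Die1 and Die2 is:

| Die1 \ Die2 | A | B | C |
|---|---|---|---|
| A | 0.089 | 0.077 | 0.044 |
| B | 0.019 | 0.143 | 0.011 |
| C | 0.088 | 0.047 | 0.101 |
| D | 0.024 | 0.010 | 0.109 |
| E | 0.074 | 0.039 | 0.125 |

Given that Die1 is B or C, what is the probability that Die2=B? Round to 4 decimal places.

0.4645

P(Die1=B) = 0.019 + 0.143 + 0.011 = 0.173.
P(Die1=C) = 0.088 + 0.047 + 0.101 = 0.236.
P(Die1 ∈ {B, C}) = 0.173 + 0.236 = 0.409; P(Die2=B, Die1 ∈ {B, C}) = 0.143 + 0.047 = 0.190.
P(Die2=B | Die1 ∈ {B, C}) = 0.190/0.409 = 0.4645.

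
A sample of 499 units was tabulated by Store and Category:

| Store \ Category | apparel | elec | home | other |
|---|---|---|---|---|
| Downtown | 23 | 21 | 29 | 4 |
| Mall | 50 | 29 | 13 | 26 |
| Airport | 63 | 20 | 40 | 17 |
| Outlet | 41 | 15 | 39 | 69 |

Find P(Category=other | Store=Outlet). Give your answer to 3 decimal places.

Total with Store=Outlet: 41 + 15 + 39 + 69 = 164.
P(Category=other | Store=Outlet) = 69/164 = 0.421.

0.421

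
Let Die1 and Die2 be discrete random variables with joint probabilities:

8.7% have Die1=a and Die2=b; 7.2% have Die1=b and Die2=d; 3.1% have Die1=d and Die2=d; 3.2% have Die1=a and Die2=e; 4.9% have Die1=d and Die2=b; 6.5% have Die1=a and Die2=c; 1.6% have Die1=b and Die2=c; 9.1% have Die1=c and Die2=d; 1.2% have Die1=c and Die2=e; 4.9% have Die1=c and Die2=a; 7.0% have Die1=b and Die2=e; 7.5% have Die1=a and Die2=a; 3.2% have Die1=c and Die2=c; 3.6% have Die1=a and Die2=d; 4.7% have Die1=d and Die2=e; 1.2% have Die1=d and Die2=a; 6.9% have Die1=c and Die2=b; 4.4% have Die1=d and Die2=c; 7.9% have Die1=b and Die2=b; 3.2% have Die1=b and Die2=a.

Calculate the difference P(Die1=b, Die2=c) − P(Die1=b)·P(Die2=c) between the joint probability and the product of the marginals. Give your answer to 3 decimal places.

P(Die1=b) = 0.032 + 0.079 + 0.016 + 0.072 + 0.070 = 0.269.
P(Die2=c) = 0.065 + 0.016 + 0.032 + 0.044 = 0.157.
P(Die1=b, Die2=c) − P(Die1=b)P(Die2=c) = 0.016 − 0.269×0.157 = -0.026.

-0.026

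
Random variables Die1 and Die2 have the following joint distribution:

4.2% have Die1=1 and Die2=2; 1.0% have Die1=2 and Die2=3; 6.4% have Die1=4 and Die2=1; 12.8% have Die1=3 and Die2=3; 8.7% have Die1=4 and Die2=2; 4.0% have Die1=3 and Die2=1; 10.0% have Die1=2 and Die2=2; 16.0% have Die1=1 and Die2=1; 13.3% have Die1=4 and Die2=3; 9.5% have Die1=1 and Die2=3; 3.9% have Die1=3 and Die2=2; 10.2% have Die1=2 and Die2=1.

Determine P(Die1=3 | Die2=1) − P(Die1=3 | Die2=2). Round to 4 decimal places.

-0.0362

P(Die2=1) = 0.160 + 0.102 + 0.040 + 0.064 = 0.366; P(Die1=3 | Die2=1) = 0.040/0.366 = 0.10929.
P(Die2=2) = 0.042 + 0.100 + 0.039 + 0.087 = 0.268; P(Die1=3 | Die2=2) = 0.039/0.268 = 0.14552.
Difference = -0.0362.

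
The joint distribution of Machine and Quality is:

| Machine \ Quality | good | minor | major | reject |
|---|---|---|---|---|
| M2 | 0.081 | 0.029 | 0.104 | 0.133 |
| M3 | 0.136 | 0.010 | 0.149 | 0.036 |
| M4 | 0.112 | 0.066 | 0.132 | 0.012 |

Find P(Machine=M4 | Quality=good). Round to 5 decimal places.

P(Quality=good) = 0.081 + 0.136 + 0.112 = 0.329.
P(Machine=M4 | Quality=good) = 0.112/0.329 = 0.34043.

0.34043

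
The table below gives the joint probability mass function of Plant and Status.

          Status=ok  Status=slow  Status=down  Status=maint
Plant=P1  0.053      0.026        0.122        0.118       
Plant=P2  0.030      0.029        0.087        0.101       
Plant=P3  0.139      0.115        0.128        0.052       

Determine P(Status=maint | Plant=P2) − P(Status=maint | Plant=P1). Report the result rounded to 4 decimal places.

0.0390

P(Plant=P2) = 0.030 + 0.029 + 0.087 + 0.101 = 0.247; P(Status=maint | Plant=P2) = 0.101/0.247 = 0.40891.
P(Plant=P1) = 0.053 + 0.026 + 0.122 + 0.118 = 0.319; P(Status=maint | Plant=P1) = 0.118/0.319 = 0.36991.
Difference = 0.0390.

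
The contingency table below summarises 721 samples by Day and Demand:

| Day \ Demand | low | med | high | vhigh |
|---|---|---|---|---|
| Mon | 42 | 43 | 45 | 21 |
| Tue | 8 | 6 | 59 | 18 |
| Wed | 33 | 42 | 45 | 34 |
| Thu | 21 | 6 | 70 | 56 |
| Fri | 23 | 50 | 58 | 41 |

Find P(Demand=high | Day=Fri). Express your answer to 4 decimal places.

Total with Day=Fri: 23 + 50 + 58 + 41 = 172.
P(Demand=high | Day=Fri) = 58/172 = 0.3372.

0.3372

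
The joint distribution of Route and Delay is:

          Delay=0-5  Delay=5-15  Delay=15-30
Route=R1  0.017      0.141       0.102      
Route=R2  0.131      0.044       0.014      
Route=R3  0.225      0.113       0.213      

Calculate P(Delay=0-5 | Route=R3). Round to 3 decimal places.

P(Route=R3) = 0.225 + 0.113 + 0.213 = 0.551.
P(Delay=0-5 | Route=R3) = 0.225/0.551 = 0.408.

0.408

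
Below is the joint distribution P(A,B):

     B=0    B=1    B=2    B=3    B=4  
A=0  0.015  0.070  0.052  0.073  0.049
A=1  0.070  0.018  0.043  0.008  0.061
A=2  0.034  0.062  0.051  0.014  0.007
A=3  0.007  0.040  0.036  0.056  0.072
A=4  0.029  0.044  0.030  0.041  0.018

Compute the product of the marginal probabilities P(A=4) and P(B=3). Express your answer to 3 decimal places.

0.031

P(A=4) = 0.029 + 0.044 + 0.030 + 0.041 + 0.018 = 0.162.
P(B=3) = 0.073 + 0.008 + 0.014 + 0.056 + 0.041 = 0.192.
Product: 0.162 × 0.192 = 0.031.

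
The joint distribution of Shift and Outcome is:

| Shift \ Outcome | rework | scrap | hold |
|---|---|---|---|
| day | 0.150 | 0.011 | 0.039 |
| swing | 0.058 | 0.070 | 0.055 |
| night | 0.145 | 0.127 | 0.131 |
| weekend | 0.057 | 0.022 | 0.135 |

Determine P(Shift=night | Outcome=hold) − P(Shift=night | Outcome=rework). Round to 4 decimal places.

P(Outcome=hold) = 0.039 + 0.055 + 0.131 + 0.135 = 0.360; P(Shift=night | Outcome=hold) = 0.131/0.360 = 0.36389.
P(Outcome=rework) = 0.150 + 0.058 + 0.145 + 0.057 = 0.410; P(Shift=night | Outcome=rework) = 0.145/0.410 = 0.35366.
Difference = 0.0102.

0.0102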